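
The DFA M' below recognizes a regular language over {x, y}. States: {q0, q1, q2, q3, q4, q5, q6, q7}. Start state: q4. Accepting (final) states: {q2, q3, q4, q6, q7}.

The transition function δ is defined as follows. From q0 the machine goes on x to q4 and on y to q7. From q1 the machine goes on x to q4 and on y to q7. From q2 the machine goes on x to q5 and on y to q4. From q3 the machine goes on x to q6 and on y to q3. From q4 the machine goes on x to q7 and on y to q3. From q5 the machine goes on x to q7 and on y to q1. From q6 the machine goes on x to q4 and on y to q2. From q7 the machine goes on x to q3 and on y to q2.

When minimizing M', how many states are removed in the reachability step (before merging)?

BFS from q4 reaches {q1, q2, q3, q4, q5, q6, q7}; the 1 state(s) q0 are never visited.

1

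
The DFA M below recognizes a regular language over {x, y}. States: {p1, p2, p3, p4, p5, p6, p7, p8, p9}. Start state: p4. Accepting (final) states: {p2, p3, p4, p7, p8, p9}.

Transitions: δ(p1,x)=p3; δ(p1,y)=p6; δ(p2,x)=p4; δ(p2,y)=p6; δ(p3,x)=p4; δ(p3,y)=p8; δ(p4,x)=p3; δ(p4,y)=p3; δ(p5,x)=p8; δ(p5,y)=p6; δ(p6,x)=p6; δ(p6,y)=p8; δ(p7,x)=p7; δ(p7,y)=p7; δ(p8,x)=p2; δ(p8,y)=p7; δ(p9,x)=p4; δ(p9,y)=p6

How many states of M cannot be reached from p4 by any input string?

3

BFS from p4 reaches {p2, p3, p4, p6, p7, p8}; the 3 state(s) p1, p5, p9 are never visited.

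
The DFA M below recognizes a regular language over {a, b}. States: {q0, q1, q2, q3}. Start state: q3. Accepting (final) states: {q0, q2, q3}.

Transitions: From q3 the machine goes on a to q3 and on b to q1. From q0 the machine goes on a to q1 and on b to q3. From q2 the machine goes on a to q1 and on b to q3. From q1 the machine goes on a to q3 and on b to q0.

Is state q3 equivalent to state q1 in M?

Reachable states from the start: {q0,q1,q3}. Unreachable: {q2} — drop them.
Initial partition by acceptance: {q0,q3} | {q1}.
On input a, block {q0,q3} splits into {q0} and {q3}.
No further refinement is possible. Final partition (3 blocks): {q0} | {q1} | {q3}.
q3 and q1 end up in different blocks, so they are distinguishable. For instance, the string 'ε' is accepted from only q3.

No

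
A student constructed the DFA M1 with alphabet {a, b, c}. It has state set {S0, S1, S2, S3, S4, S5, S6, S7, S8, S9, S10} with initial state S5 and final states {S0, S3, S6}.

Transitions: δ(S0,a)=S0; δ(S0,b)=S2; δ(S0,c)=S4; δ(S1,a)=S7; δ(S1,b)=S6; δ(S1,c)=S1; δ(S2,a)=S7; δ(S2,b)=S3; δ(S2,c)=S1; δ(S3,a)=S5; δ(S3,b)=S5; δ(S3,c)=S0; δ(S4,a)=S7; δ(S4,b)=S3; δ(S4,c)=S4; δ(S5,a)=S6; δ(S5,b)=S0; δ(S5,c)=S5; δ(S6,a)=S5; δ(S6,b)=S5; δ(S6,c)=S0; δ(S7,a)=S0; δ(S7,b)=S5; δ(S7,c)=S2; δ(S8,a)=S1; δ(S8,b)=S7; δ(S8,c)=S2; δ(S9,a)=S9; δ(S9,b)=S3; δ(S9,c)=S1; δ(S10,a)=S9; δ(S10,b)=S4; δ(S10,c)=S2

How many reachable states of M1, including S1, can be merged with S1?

3

States {S8,S9,S10} cannot be reached from the start state, so discard them.
P0 = {S0,S3,S6} | {S1,S2,S4,S5,S7}.
Split {S0,S3,S6} by δ(·,a) → {S3,S6} and {S0}.
Refine {S1,S2,S4,S5,S7} on symbol a: members go to different blocks, giving {S1,S2,S4} and {S5} and {S7}.
No further refinement is possible. Final partition (5 blocks): {S3,S6} | {S1,S2,S4} | {S0} | {S5} | {S7}.
The equivalence class containing S1 is {S1,S2,S4}, of size 3.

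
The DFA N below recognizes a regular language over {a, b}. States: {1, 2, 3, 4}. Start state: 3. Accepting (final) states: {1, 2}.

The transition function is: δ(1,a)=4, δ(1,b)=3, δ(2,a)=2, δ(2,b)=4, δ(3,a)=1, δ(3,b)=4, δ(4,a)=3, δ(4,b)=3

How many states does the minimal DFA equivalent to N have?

States {2} cannot be reached from the start state, so discard them.
Start with accepting vs non-accepting: {1} | {3,4}.
Refine {3,4} on symbol a: members go to different blocks, giving {3} and {4}.
The partition is now stable with 3 blocks: {1} | {3} | {4}.

3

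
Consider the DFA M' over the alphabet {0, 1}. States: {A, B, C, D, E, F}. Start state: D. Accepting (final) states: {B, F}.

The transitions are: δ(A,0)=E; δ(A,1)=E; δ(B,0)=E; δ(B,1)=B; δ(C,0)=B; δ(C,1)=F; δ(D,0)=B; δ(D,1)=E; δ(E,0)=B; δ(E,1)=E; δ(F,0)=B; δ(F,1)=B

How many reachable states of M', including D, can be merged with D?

2

States {A,C,F} cannot be reached from the start state, so discard them.
Initial partition by acceptance: {B} | {D,E}.
The partition is now stable with 2 blocks: {B} | {D,E}.
State D belongs to the block {D,E}, which has 2 states.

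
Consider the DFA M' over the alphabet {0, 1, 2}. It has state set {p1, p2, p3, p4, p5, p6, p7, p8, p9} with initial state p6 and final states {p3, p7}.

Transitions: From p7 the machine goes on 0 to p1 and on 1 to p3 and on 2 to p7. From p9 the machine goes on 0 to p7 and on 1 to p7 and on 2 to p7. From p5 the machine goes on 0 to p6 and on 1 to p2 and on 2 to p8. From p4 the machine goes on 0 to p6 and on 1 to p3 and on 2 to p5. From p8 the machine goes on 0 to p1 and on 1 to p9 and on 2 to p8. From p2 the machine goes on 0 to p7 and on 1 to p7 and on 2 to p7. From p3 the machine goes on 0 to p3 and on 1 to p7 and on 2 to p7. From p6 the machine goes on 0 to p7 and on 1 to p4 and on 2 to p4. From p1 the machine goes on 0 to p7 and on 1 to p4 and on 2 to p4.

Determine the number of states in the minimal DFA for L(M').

6

P0 = {p3,p7} | {p1,p2,p4,p5,p6,p8,p9}.
Refine {p3,p7} on symbol 0: members go to different blocks, giving {p3} and {p7}.
Refine {p1,p2,p4,p5,p6,p8,p9} on symbol 0: members go to different blocks, giving {p1,p2,p6,p9} and {p4,p5,p8}.
Refine {p1,p2,p6,p9} on symbol 1: members go to different blocks, giving {p1,p6} and {p2,p9}.
Refine {p4,p5,p8} on symbol 1: members go to different blocks, giving {p5,p8} and {p4}.
No further refinement is possible. Final partition (6 blocks): {p3} | {p1,p6} | {p7} | {p5,p8} | {p2,p9} | {p4}.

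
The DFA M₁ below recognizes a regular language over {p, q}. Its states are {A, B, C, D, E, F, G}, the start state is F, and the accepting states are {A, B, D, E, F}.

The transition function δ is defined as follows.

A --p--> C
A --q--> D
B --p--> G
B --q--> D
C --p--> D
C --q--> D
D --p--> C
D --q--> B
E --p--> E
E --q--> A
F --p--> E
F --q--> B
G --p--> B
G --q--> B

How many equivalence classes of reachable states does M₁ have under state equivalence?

All states are reachable from the start state.
Initial partition by acceptance: {A,B,D,E,F} | {C,G}.
Split {A,B,D,E,F} by δ(·,p) → {A,B,D} and {E,F}.
Stable partition: {A,B,D} | {C,G} | {E,F} — 3 equivalence classes.

3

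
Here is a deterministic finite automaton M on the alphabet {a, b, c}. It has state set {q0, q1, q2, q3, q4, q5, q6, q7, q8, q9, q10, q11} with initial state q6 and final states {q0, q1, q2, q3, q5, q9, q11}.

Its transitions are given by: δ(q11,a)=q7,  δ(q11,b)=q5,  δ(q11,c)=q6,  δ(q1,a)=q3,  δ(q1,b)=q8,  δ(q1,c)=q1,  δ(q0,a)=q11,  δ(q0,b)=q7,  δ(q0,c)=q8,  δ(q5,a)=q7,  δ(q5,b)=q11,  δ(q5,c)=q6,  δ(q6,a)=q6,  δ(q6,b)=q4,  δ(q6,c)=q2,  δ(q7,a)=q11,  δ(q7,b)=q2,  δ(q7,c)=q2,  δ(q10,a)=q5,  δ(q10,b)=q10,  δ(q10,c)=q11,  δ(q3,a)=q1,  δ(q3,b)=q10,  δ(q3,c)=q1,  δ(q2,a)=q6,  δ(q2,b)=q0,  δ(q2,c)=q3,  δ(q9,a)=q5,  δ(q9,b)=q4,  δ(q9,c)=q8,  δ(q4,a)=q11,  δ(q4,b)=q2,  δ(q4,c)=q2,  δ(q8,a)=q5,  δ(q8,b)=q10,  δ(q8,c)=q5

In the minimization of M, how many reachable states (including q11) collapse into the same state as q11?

2

States {q9} cannot be reached from the start state, so discard them.
Initial partition by acceptance: {q0,q1,q2,q3,q5,q11} | {q4,q6,q7,q8,q10}.
On input a, block {q0,q1,q2,q3,q5,q11} splits into {q0,q1,q3} and {q2,q5,q11}.
Split {q0,q1,q3} by δ(·,a) → {q1,q3} and {q0}.
Refine {q4,q6,q7,q8,q10} on symbol a: members go to different blocks, giving {q4,q7,q8,q10} and {q6}.
Split {q4,q7,q8,q10} by δ(·,b) → {q4,q7} and {q8,q10}.
On input a, block {q2,q5,q11} splits into {q5,q11} and {q2}.
No further refinement is possible. Final partition (7 blocks): {q1,q3} | {q4,q7} | {q5,q11} | {q0} | {q6} | {q8,q10} | {q2}.
The equivalence class containing q11 is {q5,q11}, of size 2.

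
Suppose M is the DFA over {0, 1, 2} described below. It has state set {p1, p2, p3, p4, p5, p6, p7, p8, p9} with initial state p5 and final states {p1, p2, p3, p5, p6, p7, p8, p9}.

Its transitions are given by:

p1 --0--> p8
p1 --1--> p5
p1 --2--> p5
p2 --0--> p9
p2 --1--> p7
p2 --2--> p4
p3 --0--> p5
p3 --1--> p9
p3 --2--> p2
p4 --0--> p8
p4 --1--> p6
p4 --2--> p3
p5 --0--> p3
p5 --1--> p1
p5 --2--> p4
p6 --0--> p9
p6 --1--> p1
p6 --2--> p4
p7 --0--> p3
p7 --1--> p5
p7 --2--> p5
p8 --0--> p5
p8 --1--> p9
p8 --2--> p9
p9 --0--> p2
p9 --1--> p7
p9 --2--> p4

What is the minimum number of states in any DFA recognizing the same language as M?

All states are reachable from the start state.
Start with accepting vs non-accepting: {p1,p2,p3,p5,p6,p7,p8,p9} | {p4}.
Split {p1,p2,p3,p5,p6,p7,p8,p9} by δ(·,2) → {p1,p3,p7,p8} and {p2,p5,p6,p9}.
Split {p1,p3,p7,p8} by δ(·,0) → {p1,p7} and {p3,p8}.
Refine {p2,p5,p6,p9} on symbol 0: members go to different blocks, giving {p2,p6,p9} and {p5}.
Stable partition: {p1,p7} | {p4} | {p2,p6,p9} | {p3,p8} | {p5} — 5 equivalence classes.

5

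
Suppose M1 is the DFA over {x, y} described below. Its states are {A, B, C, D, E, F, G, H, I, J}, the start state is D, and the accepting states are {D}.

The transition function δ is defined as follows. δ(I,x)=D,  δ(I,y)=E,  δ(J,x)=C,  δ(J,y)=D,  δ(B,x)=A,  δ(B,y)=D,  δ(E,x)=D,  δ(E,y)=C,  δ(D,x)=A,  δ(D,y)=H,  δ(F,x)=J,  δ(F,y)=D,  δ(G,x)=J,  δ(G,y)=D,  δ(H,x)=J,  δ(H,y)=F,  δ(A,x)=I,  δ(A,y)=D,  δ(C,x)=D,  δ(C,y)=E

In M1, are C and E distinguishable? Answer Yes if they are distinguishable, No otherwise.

States {B,G} cannot be reached from the start state, so discard them.
P0 = {D} | {A,C,E,F,H,I,J}.
On input x, block {A,C,E,F,H,I,J} splits into {A,F,H,J} and {C,E,I}.
On input x, block {A,F,H,J} splits into {A,J} and {F,H}.
Split {F,H} by δ(·,y) → {F} and {H}.
No further refinement is possible. Final partition (5 blocks): {D} | {A,J} | {C,E,I} | {F} | {H}.
C and E lie in the same block of the stable partition, so they are equivalent — no string distinguishes them.

No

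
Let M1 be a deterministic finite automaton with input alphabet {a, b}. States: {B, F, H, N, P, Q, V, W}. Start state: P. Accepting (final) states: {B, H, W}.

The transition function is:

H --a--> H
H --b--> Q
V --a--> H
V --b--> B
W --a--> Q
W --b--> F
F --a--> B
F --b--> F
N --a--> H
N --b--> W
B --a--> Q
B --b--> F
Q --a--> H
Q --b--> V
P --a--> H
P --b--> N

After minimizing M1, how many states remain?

5

All states are reachable from the start state.
P0 = {B,H,W} | {F,N,P,Q,V}.
Refine {B,H,W} on symbol a: members go to different blocks, giving {B,W} and {H}.
On input a, block {F,N,P,Q,V} splits into {N,P,Q,V} and {F}.
Refine {N,P,Q,V} on symbol b: members go to different blocks, giving {P,Q} and {N,V}.
Stable partition: {B,W} | {P,Q} | {H} | {F} | {N,V} — 5 equivalence classes.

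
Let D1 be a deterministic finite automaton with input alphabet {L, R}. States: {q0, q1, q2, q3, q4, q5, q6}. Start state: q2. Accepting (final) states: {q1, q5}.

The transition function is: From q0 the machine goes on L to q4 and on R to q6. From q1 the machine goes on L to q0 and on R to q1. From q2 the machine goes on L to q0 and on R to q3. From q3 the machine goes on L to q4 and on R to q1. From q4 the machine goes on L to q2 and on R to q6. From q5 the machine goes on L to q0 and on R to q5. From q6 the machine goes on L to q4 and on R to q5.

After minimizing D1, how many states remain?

Every state is reachable, so we keep all 7.
Initial partition by acceptance: {q1,q5} | {q0,q2,q3,q4,q6}.
Split {q0,q2,q3,q4,q6} by δ(·,R) → {q0,q2,q4} and {q3,q6}.
The partition is now stable with 3 blocks: {q1,q5} | {q0,q2,q4} | {q3,q6}.

3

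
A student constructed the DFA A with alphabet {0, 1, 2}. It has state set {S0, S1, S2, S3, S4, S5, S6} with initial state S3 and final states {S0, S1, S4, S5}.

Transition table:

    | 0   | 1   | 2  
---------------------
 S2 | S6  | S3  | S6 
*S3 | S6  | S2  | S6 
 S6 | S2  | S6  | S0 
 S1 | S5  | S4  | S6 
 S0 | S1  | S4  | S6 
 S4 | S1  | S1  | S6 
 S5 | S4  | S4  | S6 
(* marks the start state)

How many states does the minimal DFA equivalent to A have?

Initial partition by acceptance: {S0,S1,S4,S5} | {S2,S3,S6}.
Split {S2,S3,S6} by δ(·,2) → {S2,S3} and {S6}.
The partition is now stable with 3 blocks: {S0,S1,S4,S5} | {S2,S3} | {S6}.

3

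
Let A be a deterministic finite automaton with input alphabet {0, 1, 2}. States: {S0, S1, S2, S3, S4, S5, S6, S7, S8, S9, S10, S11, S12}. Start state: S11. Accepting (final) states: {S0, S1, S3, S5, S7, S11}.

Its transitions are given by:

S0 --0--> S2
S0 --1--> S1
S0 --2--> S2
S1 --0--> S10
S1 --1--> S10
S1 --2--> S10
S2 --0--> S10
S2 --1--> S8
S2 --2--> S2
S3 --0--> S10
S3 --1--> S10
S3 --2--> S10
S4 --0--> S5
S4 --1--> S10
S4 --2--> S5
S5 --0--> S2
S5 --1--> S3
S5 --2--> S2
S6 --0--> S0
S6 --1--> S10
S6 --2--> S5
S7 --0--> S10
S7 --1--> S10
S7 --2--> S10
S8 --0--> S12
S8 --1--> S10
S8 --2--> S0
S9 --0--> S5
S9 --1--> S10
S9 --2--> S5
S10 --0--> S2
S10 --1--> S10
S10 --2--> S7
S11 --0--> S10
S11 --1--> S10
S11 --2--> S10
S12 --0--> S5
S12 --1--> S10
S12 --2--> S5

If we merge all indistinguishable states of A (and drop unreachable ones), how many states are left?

Reachable states from the start: {S0,S1,S2,S3,S5,S7,S8,S10,S11,S12}. Unreachable: {S4,S6,S9} — drop them.
P0 = {S0,S1,S3,S5,S7,S11} | {S2,S8,S10,S12}.
Split {S0,S1,S3,S5,S7,S11} by δ(·,1) → {S1,S3,S7,S11} and {S0,S5}.
On input 0, block {S2,S8,S10,S12} splits into {S2,S8,S10} and {S12}.
On input 0, block {S2,S8,S10} splits into {S2,S10} and {S8}.
Refine {S2,S10} on symbol 1: members go to different blocks, giving {S2} and {S10}.
No further refinement is possible. Final partition (6 blocks): {S1,S3,S7,S11} | {S2} | {S0,S5} | {S12} | {S8} | {S10}.

6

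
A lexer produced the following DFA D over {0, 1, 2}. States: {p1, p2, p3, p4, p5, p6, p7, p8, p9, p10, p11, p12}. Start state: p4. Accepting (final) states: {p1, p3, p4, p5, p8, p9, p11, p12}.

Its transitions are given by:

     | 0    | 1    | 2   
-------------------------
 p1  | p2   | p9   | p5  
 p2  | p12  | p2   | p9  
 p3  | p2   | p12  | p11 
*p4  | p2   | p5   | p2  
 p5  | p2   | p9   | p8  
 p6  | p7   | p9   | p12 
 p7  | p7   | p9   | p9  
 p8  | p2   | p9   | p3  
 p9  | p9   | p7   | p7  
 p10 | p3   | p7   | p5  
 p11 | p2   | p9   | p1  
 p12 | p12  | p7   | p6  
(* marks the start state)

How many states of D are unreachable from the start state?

Starting at p4 and following transitions, the reachable set is {p1, p2, p3, p4, p5, p6, p7, p8, p9, p11, p12}. That leaves p10 unreachable — 1 in total.

1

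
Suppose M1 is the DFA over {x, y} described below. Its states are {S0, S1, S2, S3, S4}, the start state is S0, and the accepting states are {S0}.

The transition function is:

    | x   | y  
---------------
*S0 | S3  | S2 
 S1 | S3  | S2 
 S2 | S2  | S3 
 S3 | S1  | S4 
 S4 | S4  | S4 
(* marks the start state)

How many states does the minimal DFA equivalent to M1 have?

All states are reachable from the start state.
Initial partition by acceptance: {S0} | {S1,S2,S3,S4}.
No further refinement is possible. Final partition (2 blocks): {S0} | {S1,S2,S3,S4}.

2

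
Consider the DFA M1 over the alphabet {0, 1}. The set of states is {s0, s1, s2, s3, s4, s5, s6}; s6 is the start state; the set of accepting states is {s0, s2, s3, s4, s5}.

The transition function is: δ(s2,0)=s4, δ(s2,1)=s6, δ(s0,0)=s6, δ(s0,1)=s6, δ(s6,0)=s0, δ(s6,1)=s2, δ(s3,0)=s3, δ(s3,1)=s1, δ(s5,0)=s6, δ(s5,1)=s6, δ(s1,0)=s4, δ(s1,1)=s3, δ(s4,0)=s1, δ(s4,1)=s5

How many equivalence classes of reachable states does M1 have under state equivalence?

Every state is reachable, so we keep all 7.
P0 = {s0,s2,s3,s4,s5} | {s1,s6}.
Refine {s0,s2,s3,s4,s5} on symbol 0: members go to different blocks, giving {s0,s4,s5} and {s2,s3}.
Split {s0,s4,s5} by δ(·,1) → {s0,s5} and {s4}.
Refine {s1,s6} on symbol 0: members go to different blocks, giving {s1} and {s6}.
Split {s2,s3} by δ(·,0) → {s2} and {s3}.
The partition is now stable with 6 blocks: {s0,s5} | {s1} | {s2} | {s4} | {s6} | {s3}.

6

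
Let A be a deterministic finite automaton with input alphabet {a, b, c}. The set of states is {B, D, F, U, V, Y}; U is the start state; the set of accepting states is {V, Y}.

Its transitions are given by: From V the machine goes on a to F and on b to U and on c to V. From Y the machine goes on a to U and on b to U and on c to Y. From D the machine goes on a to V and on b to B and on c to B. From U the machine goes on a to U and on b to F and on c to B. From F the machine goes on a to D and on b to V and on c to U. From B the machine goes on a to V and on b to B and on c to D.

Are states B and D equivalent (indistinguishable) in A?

Yes

States {Y} cannot be reached from the start state, so discard them.
Start with accepting vs non-accepting: {V} | {B,D,F,U}.
On input a, block {B,D,F,U} splits into {F,U} and {B,D}.
Split {F,U} by δ(·,a) → {U} and {F}.
The partition is now stable with 4 blocks: {V} | {U} | {B,D} | {F}.
B and D lie in the same block of the stable partition, so they are equivalent — no string distinguishes them.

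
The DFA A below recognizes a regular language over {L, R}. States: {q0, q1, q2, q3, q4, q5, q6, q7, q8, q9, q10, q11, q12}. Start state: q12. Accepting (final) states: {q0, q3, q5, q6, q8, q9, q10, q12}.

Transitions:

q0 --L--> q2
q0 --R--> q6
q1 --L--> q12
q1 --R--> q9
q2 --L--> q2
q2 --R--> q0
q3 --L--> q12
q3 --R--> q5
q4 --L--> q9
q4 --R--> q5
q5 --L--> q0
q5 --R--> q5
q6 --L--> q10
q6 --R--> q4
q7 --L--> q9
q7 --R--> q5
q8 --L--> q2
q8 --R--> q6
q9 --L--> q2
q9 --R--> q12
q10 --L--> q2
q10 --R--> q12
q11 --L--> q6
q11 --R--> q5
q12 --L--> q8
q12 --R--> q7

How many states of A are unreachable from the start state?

Starting at q12 and following transitions, the reachable set is {q0, q2, q4, q5, q6, q7, q8, q9, q10, q12}. That leaves q1, q3, q11 unreachable — 3 in total.

3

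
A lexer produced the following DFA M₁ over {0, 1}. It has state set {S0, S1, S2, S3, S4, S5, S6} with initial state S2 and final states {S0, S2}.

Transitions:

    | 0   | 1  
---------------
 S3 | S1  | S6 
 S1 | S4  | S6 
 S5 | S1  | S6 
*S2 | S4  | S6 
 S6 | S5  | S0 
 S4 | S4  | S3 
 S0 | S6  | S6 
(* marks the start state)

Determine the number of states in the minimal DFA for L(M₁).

6

Every state is reachable, so we keep all 7.
P0 = {S0,S2} | {S1,S3,S4,S5,S6}.
On input 1, block {S1,S3,S4,S5,S6} splits into {S1,S3,S4,S5} and {S6}.
On input 0, block {S0,S2} splits into {S0} and {S2}.
Refine {S1,S3,S4,S5} on symbol 1: members go to different blocks, giving {S1,S3,S5} and {S4}.
Split {S1,S3,S5} by δ(·,0) → {S3,S5} and {S1}.
No further refinement is possible. Final partition (6 blocks): {S0} | {S3,S5} | {S6} | {S2} | {S4} | {S1}.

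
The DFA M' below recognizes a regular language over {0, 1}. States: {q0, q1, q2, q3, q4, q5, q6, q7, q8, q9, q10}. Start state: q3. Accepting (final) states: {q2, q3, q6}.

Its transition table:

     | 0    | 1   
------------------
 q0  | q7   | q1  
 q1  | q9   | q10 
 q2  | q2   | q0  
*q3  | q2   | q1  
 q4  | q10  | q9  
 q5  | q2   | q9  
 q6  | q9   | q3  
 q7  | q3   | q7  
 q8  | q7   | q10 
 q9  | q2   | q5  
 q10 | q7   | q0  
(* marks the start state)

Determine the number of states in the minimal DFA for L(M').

Reachable states from the start: {q0,q1,q2,q3,q5,q7,q9,q10}. Unreachable: {q4,q6,q8} — drop them.
Initial partition by acceptance: {q2,q3} | {q0,q1,q5,q7,q9,q10}.
Refine {q0,q1,q5,q7,q9,q10} on symbol 0: members go to different blocks, giving {q0,q1,q10} and {q5,q7,q9}.
No further refinement is possible. Final partition (3 blocks): {q2,q3} | {q0,q1,q10} | {q5,q7,q9}.

3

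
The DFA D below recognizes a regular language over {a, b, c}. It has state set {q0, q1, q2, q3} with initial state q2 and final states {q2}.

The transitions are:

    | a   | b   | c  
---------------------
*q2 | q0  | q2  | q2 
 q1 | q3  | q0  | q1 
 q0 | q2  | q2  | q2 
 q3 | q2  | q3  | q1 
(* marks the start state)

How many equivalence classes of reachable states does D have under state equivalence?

2

States {q1,q3} cannot be reached from the start state, so discard them.
P0 = {q2} | {q0}.
Stable partition: {q2} | {q0} — 2 equivalence classes.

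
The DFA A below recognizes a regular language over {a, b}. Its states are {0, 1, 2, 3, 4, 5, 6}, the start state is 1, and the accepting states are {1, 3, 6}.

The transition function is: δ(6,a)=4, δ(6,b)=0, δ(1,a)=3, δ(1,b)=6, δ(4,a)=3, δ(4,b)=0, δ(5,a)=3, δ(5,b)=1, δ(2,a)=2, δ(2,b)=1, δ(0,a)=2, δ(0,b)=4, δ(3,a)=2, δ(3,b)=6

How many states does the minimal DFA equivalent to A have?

First remove the unreachable states {5}; 6 states remain.
Initial partition by acceptance: {1,3,6} | {0,2,4}.
Refine {1,3,6} on symbol a: members go to different blocks, giving {3,6} and {1}.
Split {3,6} by δ(·,b) → {3} and {6}.
On input a, block {0,2,4} splits into {0,2} and {4}.
On input b, block {0,2} splits into {0} and {2}.
No further refinement is possible. Final partition (6 blocks): {3} | {0} | {1} | {6} | {4} | {2}.

6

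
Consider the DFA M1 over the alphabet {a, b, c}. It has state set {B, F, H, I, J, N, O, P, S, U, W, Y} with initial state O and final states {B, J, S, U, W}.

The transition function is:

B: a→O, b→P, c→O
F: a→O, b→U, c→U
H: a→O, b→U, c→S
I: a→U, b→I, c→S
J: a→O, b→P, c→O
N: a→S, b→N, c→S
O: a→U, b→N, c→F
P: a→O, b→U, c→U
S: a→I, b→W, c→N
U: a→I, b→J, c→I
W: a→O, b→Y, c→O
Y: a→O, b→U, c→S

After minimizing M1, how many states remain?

States {B,H} cannot be reached from the start state, so discard them.
Initial partition by acceptance: {J,S,U,W} | {F,I,N,O,P,Y}.
Split {J,S,U,W} by δ(·,b) → {J,W} and {S,U}.
On input a, block {F,I,N,O,P,Y} splits into {F,P,Y} and {I,N,O}.
Split {I,N,O} by δ(·,c) → {I,N} and {O}.
Stable partition: {J,W} | {F,P,Y} | {S,U} | {I,N} | {O} — 5 equivalence classes.

5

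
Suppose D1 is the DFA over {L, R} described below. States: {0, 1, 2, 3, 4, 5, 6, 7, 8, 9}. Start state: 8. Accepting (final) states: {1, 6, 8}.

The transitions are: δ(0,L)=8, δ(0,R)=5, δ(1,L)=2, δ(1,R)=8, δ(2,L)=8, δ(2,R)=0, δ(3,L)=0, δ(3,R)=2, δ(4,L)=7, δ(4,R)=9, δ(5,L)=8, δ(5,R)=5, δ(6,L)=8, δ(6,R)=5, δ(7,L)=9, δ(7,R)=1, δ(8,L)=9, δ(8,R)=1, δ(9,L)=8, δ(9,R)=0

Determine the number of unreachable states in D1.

4

No path from 8 leads to 3, 4, 6, 7; the other 6 states are all reachable.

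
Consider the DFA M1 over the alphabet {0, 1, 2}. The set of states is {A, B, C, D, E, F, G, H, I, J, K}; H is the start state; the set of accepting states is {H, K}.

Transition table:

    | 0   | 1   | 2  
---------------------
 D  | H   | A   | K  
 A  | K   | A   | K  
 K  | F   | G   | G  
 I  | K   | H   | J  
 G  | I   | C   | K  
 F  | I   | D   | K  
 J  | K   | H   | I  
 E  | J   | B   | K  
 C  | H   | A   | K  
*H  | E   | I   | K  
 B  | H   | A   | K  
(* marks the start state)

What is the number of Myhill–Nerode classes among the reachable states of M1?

6

All states are reachable from the start state.
Start with accepting vs non-accepting: {H,K} | {A,B,C,D,E,F,G,I,J}.
Split {H,K} by δ(·,2) → {H} and {K}.
Refine {A,B,C,D,E,F,G,I,J} on symbol 0: members go to different blocks, giving {A,I,J} and {B,C,D} and {E,F,G}.
Split {A,I,J} by δ(·,1) → {I,J} and {A}.
The partition is now stable with 6 blocks: {H} | {I,J} | {K} | {B,C,D} | {E,F,G} | {A}.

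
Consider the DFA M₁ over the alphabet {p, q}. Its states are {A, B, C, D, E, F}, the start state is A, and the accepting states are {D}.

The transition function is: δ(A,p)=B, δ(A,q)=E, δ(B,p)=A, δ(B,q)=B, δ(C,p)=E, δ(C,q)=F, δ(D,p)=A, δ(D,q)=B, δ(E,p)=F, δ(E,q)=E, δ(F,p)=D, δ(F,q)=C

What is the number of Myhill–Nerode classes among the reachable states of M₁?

Start with accepting vs non-accepting: {D} | {A,B,C,E,F}.
Split {A,B,C,E,F} by δ(·,p) → {A,B,C,E} and {F}.
Refine {A,B,C,E} on symbol p: members go to different blocks, giving {A,B,C} and {E}.
On input p, block {A,B,C} splits into {A,B} and {C}.
Refine {A,B} on symbol q: members go to different blocks, giving {A} and {B}.
The partition is now stable with 6 blocks: {D} | {A} | {F} | {E} | {C} | {B}.

6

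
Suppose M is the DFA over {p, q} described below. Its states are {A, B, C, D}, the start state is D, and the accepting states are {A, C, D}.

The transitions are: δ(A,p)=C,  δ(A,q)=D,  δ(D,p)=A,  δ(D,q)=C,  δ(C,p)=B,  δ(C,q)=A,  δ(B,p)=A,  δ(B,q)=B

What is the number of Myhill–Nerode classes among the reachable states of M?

Start with accepting vs non-accepting: {A,C,D} | {B}.
On input p, block {A,C,D} splits into {A,D} and {C}.
On input p, block {A,D} splits into {A} and {D}.
No further refinement is possible. Final partition (4 blocks): {A} | {B} | {C} | {D}.

4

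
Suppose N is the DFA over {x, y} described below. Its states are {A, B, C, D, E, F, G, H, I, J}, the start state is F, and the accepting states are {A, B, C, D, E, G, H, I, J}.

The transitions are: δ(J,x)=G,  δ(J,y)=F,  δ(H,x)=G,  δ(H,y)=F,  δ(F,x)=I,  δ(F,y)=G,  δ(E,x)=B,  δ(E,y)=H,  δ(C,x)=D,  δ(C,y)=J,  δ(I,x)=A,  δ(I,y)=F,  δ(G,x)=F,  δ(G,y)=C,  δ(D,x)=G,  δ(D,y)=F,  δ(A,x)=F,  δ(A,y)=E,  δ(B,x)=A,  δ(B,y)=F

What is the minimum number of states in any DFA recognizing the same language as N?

4

Initial partition by acceptance: {A,B,C,D,E,G,H,I,J} | {F}.
On input x, block {A,B,C,D,E,G,H,I,J} splits into {B,C,D,E,H,I,J} and {A,G}.
Split {B,C,D,E,H,I,J} by δ(·,x) → {B,D,H,I,J} and {C,E}.
No further refinement is possible. Final partition (4 blocks): {B,D,H,I,J} | {F} | {A,G} | {C,E}.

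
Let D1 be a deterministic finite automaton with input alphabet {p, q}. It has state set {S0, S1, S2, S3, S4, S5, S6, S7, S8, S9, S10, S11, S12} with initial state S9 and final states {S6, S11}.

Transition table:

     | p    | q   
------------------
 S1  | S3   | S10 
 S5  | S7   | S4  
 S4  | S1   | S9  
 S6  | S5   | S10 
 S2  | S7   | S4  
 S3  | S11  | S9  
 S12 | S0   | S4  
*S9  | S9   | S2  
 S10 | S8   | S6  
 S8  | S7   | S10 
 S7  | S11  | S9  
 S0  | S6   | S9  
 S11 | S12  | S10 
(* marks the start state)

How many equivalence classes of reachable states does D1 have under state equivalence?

7

All states are reachable from the start state.
Initial partition by acceptance: {S6,S11} | {S0,S1,S2,S3,S4,S5,S7,S8,S9,S10,S12}.
Refine {S0,S1,S2,S3,S4,S5,S7,S8,S9,S10,S12} on symbol p: members go to different blocks, giving {S1,S2,S4,S5,S8,S9,S10,S12} and {S0,S3,S7}.
Split {S1,S2,S4,S5,S8,S9,S10,S12} by δ(·,p) → {S1,S2,S5,S8,S12} and {S4,S9,S10}.
On input p, block {S4,S9,S10} splits into {S4,S10} and {S9}.
Refine {S4,S10} on symbol q: members go to different blocks, giving {S4} and {S10}.
Refine {S1,S2,S5,S8,S12} on symbol q: members go to different blocks, giving {S2,S5,S12} and {S1,S8}.
The partition is now stable with 7 blocks: {S6,S11} | {S2,S5,S12} | {S0,S3,S7} | {S4} | {S9} | {S10} | {S1,S8}.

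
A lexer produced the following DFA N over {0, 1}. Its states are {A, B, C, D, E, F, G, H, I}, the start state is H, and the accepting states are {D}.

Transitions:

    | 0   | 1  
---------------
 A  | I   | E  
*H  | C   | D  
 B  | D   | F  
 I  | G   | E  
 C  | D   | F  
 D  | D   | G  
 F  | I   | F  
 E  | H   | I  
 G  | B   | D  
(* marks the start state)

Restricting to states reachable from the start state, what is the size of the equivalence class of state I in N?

States {A} cannot be reached from the start state, so discard them.
Initial partition by acceptance: {D} | {B,C,E,F,G,H,I}.
Split {B,C,E,F,G,H,I} by δ(·,0) → {E,F,G,H,I} and {B,C}.
Split {E,F,G,H,I} by δ(·,0) → {E,F,I} and {G,H}.
Split {E,F,I} by δ(·,0) → {E,I} and {F}.
No further refinement is possible. Final partition (5 blocks): {D} | {E,I} | {B,C} | {G,H} | {F}.
State I belongs to the block {E,I}, which has 2 states.

2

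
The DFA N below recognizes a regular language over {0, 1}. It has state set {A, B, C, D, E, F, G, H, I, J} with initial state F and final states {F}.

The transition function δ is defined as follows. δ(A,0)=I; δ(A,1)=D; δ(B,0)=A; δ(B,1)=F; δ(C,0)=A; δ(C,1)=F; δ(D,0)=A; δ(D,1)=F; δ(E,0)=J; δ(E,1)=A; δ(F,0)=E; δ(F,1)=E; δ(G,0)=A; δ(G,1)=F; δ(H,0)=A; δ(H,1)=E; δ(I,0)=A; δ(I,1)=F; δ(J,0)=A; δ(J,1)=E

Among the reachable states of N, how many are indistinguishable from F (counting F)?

Reachable states from the start: {A,D,E,F,I,J}. Unreachable: {B,C,G,H} — drop them.
Start with accepting vs non-accepting: {F} | {A,D,E,I,J}.
Split {A,D,E,I,J} by δ(·,1) → {A,E,J} and {D,I}.
Refine {A,E,J} on symbol 0: members go to different blocks, giving {E,J} and {A}.
Refine {E,J} on symbol 0: members go to different blocks, giving {E} and {J}.
The partition is now stable with 5 blocks: {F} | {E} | {D,I} | {A} | {J}.
State F belongs to the block {F}, which has 1 states.

1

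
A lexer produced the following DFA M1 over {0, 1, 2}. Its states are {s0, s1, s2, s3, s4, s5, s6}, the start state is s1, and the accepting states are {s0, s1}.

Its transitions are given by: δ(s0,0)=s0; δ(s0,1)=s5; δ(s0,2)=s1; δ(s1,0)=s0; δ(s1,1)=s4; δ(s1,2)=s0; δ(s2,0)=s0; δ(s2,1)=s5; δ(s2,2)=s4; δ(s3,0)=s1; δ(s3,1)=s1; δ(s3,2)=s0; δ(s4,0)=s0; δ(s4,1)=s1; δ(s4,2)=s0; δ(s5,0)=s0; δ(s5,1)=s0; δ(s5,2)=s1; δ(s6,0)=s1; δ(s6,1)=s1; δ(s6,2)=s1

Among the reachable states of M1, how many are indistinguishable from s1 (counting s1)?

2

States {s2,s3,s6} cannot be reached from the start state, so discard them.
Start with accepting vs non-accepting: {s0,s1} | {s4,s5}.
Stable partition: {s0,s1} | {s4,s5} — 2 equivalence classes.
State s1 belongs to the block {s0,s1}, which has 2 states.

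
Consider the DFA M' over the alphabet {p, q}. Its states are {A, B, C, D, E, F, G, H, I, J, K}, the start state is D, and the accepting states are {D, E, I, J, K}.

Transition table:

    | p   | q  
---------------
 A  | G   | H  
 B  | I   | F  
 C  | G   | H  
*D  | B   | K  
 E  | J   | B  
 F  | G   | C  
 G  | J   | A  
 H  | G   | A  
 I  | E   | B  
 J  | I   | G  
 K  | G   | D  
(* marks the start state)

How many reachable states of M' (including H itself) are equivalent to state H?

P0 = {D,E,I,J,K} | {A,B,C,F,G,H}.
On input p, block {D,E,I,J,K} splits into {E,I,J} and {D,K}.
Refine {A,B,C,F,G,H} on symbol p: members go to different blocks, giving {A,C,F,H} and {B,G}.
No further refinement is possible. Final partition (4 blocks): {E,I,J} | {A,C,F,H} | {D,K} | {B,G}.
State H belongs to the block {A,C,F,H}, which has 4 states.

4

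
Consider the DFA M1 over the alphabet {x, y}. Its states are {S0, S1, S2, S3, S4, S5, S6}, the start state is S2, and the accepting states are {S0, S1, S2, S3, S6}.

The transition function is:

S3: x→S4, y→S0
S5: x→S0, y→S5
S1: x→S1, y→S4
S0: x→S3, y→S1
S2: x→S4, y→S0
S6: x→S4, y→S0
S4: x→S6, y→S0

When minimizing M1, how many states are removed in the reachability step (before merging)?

Starting at S2 and following transitions, the reachable set is {S0, S1, S2, S3, S4, S6}. That leaves S5 unreachable — 1 in total.

1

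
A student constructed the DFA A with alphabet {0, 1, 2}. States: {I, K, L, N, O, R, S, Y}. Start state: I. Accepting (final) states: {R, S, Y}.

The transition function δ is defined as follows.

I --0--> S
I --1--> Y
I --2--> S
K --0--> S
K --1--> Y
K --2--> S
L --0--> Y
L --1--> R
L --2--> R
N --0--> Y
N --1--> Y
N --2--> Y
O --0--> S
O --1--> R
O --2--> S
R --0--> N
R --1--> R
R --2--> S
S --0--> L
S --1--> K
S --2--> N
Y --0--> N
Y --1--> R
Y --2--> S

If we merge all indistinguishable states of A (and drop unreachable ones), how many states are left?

Reachable states from the start: {I,K,L,N,R,S,Y}. Unreachable: {O} — drop them.
Start with accepting vs non-accepting: {R,S,Y} | {I,K,L,N}.
Refine {R,S,Y} on symbol 1: members go to different blocks, giving {R,Y} and {S}.
Refine {I,K,L,N} on symbol 0: members go to different blocks, giving {L,N} and {I,K}.
No further refinement is possible. Final partition (4 blocks): {R,Y} | {L,N} | {S} | {I,K}.

4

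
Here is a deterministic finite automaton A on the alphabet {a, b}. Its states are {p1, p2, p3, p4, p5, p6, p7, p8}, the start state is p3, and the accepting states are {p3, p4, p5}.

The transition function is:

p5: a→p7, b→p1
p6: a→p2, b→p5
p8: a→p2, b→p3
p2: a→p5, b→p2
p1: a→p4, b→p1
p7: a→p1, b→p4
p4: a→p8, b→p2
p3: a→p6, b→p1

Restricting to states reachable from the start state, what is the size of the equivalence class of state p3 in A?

Start with accepting vs non-accepting: {p3,p4,p5} | {p1,p2,p6,p7,p8}.
On input a, block {p1,p2,p6,p7,p8} splits into {p6,p7,p8} and {p1,p2}.
Stable partition: {p3,p4,p5} | {p6,p7,p8} | {p1,p2} — 3 equivalence classes.
State p3 belongs to the block {p3,p4,p5}, which has 3 states.

3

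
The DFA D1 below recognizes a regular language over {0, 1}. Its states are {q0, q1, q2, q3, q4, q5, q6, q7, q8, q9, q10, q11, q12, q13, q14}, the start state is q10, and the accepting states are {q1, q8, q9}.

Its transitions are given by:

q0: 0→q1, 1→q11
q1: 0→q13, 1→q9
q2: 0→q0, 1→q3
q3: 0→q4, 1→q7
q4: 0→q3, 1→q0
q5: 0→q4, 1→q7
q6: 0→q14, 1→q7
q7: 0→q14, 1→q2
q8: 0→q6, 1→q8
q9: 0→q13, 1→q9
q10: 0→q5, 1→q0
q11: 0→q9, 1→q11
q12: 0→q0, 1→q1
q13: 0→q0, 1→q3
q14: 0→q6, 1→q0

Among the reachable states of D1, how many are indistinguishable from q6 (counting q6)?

3

First remove the unreachable states {q8,q12}; 13 states remain.
Start with accepting vs non-accepting: {q1,q9} | {q0,q2,q3,q4,q5,q6,q7,q10,q11,q13,q14}.
On input 0, block {q0,q2,q3,q4,q5,q6,q7,q10,q11,q13,q14} splits into {q2,q3,q4,q5,q6,q7,q10,q13,q14} and {q0,q11}.
On input 0, block {q2,q3,q4,q5,q6,q7,q10,q13,q14} splits into {q3,q4,q5,q6,q7,q10,q14} and {q2,q13}.
Refine {q3,q4,q5,q6,q7,q10,q14} on symbol 1: members go to different blocks, giving {q3,q5,q6} and {q4,q10,q14} and {q7}.
Stable partition: {q1,q9} | {q3,q5,q6} | {q0,q11} | {q2,q13} | {q4,q10,q14} | {q7} — 6 equivalence classes.
State q6 belongs to the block {q3,q5,q6}, which has 3 states.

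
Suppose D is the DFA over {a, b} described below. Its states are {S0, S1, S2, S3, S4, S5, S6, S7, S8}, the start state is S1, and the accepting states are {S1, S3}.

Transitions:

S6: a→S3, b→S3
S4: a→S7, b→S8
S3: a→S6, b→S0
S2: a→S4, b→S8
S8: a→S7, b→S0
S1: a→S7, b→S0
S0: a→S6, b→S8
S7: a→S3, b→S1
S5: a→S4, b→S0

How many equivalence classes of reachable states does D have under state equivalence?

3

States {S2,S4,S5} cannot be reached from the start state, so discard them.
P0 = {S1,S3} | {S0,S6,S7,S8}.
Split {S0,S6,S7,S8} by δ(·,a) → {S0,S8} and {S6,S7}.
The partition is now stable with 3 blocks: {S1,S3} | {S0,S8} | {S6,S7}.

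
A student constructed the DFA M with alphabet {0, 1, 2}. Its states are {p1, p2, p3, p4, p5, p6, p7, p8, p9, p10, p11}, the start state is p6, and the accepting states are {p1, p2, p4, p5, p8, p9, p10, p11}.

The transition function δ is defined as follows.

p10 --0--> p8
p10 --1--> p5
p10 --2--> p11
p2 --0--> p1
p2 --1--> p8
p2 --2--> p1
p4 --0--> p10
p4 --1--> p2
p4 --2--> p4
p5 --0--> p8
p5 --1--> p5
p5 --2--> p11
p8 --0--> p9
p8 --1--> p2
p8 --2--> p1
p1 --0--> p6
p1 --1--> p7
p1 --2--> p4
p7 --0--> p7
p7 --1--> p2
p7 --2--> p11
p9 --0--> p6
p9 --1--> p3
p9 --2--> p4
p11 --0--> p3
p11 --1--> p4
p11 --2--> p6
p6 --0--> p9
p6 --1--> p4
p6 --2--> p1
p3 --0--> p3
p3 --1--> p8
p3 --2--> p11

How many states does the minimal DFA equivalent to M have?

7

All states are reachable from the start state.
Initial partition by acceptance: {p1,p2,p4,p5,p8,p9,p10,p11} | {p3,p6,p7}.
Split {p1,p2,p4,p5,p8,p9,p10,p11} by δ(·,0) → {p2,p4,p5,p8,p10} and {p1,p9,p11}.
On input 0, block {p2,p4,p5,p8,p10} splits into {p4,p5,p10} and {p2,p8}.
Refine {p4,p5,p10} on symbol 0: members go to different blocks, giving {p5,p10} and {p4}.
On input 0, block {p3,p6,p7} splits into {p3,p7} and {p6}.
Split {p1,p9,p11} by δ(·,0) → {p1,p9} and {p11}.
No further refinement is possible. Final partition (7 blocks): {p5,p10} | {p3,p7} | {p1,p9} | {p2,p8} | {p4} | {p6} | {p11}.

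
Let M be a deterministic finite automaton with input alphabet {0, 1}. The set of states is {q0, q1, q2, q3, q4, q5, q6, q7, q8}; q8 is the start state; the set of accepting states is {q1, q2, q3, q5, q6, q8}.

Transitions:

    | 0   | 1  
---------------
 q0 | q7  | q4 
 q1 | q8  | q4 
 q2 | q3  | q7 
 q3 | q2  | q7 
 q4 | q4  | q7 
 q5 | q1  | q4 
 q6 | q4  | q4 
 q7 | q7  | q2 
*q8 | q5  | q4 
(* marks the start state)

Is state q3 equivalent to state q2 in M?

First remove the unreachable states {q0,q6}; 7 states remain.
P0 = {q1,q2,q3,q5,q8} | {q4,q7}.
Refine {q4,q7} on symbol 1: members go to different blocks, giving {q4} and {q7}.
On input 1, block {q1,q2,q3,q5,q8} splits into {q1,q5,q8} and {q2,q3}.
No further refinement is possible. Final partition (4 blocks): {q1,q5,q8} | {q4} | {q7} | {q2,q3}.
q3 and q2 lie in the same block of the stable partition, so they are equivalent — no string distinguishes them.

Yes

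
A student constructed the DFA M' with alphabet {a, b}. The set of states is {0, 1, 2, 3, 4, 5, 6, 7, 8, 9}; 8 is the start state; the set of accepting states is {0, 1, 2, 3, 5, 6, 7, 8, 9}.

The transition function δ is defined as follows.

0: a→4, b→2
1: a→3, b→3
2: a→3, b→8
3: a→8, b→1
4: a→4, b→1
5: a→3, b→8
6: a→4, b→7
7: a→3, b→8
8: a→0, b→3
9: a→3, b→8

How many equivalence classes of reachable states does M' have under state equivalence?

States {5,6,7,9} cannot be reached from the start state, so discard them.
P0 = {0,1,2,3,8} | {4}.
Split {0,1,2,3,8} by δ(·,a) → {1,2,3,8} and {0}.
On input a, block {1,2,3,8} splits into {1,2,3} and {8}.
On input a, block {1,2,3} splits into {1,2} and {3}.
On input b, block {1,2} splits into {1} and {2}.
Stable partition: {1} | {4} | {0} | {8} | {3} | {2} — 6 equivalence classes.

6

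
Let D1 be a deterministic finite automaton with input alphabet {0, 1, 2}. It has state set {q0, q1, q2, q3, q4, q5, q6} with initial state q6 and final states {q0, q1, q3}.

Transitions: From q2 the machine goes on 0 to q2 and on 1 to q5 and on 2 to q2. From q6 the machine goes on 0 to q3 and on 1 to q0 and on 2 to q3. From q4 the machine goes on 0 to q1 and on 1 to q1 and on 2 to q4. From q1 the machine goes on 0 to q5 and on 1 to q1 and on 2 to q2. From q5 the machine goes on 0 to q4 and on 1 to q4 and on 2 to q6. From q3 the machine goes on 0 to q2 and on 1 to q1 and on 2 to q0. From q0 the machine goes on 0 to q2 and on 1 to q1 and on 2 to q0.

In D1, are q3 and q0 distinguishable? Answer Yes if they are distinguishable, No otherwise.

All states are reachable from the start state.
Start with accepting vs non-accepting: {q0,q1,q3} | {q2,q4,q5,q6}.
Split {q0,q1,q3} by δ(·,2) → {q0,q3} and {q1}.
On input 0, block {q2,q4,q5,q6} splits into {q2,q5} and {q4} and {q6}.
Refine {q2,q5} on symbol 0: members go to different blocks, giving {q2} and {q5}.
The partition is now stable with 6 blocks: {q0,q3} | {q2} | {q1} | {q4} | {q6} | {q5}.
q3 and q0 lie in the same block of the stable partition, so they are equivalent — no string distinguishes them.

No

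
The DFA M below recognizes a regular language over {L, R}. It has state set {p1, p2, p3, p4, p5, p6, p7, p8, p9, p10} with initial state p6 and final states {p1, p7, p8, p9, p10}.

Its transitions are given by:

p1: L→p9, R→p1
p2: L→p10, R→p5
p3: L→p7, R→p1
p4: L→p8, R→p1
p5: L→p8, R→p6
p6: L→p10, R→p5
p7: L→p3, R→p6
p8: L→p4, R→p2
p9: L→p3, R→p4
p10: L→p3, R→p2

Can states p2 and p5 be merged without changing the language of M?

Initial partition by acceptance: {p1,p7,p8,p9,p10} | {p2,p3,p4,p5,p6}.
Refine {p1,p7,p8,p9,p10} on symbol L: members go to different blocks, giving {p7,p8,p9,p10} and {p1}.
On input R, block {p2,p3,p4,p5,p6} splits into {p2,p5,p6} and {p3,p4}.
Refine {p7,p8,p9,p10} on symbol R: members go to different blocks, giving {p7,p8,p10} and {p9}.
The partition is now stable with 5 blocks: {p7,p8,p10} | {p2,p5,p6} | {p1} | {p3,p4} | {p9}.
p2 and p5 lie in the same block of the stable partition, so they are equivalent — no string distinguishes them.

Yes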